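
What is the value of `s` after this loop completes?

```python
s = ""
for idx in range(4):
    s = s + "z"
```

Repeat 'z' 4 times
`s` takes the values: "" → "z" → "zz" → "zzz" → "zzzz"

Answer: "zzzz"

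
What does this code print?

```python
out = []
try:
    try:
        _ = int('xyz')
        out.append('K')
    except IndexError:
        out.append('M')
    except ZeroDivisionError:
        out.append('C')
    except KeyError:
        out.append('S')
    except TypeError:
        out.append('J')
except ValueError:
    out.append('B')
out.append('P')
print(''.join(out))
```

Execution trace: 'B' (outer except ValueError) → 'P' (after the try/except). Output: BP

Answer: BP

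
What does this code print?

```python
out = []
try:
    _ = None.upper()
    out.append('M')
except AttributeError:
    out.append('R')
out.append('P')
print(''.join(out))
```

Execution trace: 'R' (except AttributeError) → 'P' (after the try/except). Output: RP

Answer: RP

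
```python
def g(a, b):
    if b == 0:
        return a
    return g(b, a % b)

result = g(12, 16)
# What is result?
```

g(12, 16) -> g(16, 12) -> g(12, 4) -> g(4, 0) -> 4

Answer: 4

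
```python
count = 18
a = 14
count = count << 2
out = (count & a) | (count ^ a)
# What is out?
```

Trace:
`count = 18` → count = 18
`a = 14` → a = 14
`count = count << 2` → count = 72
`out = (count & a) | (count ^ a)` → out = 78
So out = 78

Answer: 78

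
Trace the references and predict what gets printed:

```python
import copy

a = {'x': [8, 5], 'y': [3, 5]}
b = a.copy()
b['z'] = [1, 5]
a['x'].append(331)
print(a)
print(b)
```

Key concept: shallow copy of dict with mutable values.
Step by step:
`a = {'x': [8, 5], 'y': [3, 5]}` → a = {'x': [8, 5], 'y': [3, 5]}
`b = a.copy()` → b = {'x': [8, 5], 'y': [3, 5]}
`b['z'] = [1, 5]` → b = {'x': [8, 5], 'y': [3, 5], 'z': [1, 5]}
`a['x'].append(331)` → a = {'x': [8, 5, 331], 'y': [3, 5]}; b = {'x': [8, 5, 331], 'y': [3, 5], 'z': [1, 5]}
`print(a)` → prints {'x': [8, 5, 331], 'y': [3, 5]}
`print(b)` → prints {'x': [8, 5, 331], 'y': [3, 5], 'z': [1, 5]}

Answer:
{'x': [8, 5, 331], 'y': [3, 5]}
{'x': [8, 5, 331], 'y': [3, 5], 'z': [1, 5]}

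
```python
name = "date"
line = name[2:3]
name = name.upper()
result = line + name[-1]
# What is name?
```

Trace:
`name = "date"` → name = 'date'
`line = name[2:3]` → line = 't'
`name = name.upper()` → name = 'DATE'
`result = line + name[-1]` → result = 'tE'
So name = 'DATE'

Answer: 'DATE'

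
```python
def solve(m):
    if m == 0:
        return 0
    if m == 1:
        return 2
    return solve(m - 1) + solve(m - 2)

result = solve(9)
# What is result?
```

Build up from base cases: solve(0)=0, solve(1)=2, solve(2)=2, solve(3)=4, solve(4)=6, solve(5)=10, solve(6)=16, ..., solve(9)=68

Answer: 68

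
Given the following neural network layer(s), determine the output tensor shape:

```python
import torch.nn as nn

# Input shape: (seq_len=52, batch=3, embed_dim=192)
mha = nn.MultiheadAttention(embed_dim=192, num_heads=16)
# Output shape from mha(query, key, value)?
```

Input: (52, 3, 192) -> Output: (52, 3, 192)

Answer: (52, 3, 192)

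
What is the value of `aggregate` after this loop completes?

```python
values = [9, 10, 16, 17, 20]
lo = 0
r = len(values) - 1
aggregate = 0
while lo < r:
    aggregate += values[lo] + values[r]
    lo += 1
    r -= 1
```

Sum of pairs from ends
`aggregate` takes the values: 0 → 29 → 56

Answer: 56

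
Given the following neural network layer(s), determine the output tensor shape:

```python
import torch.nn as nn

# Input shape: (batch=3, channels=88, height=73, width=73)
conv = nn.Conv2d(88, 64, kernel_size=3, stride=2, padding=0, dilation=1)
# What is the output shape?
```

Input: (3, 88, 73, 73) -> Output: (3, 64, 36, 36)

Answer: (3, 64, 36, 36)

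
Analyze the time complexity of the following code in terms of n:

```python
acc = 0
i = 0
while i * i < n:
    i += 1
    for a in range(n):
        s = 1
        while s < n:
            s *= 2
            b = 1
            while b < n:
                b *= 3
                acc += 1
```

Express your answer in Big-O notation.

Each loop level contributes: √n × n × log n × log n. Multiplying the contributions gives O(n√n log² n).

Answer: O(n√n log² n)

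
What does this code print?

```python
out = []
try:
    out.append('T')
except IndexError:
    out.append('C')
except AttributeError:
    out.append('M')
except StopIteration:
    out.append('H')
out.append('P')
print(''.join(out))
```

Execution trace: 'T' (try body, no exception) → 'P' (after the try/except). Output: TP

Answer: TP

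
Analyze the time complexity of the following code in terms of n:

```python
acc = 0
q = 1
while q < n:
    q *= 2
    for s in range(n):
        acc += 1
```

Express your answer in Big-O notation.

Each loop level contributes: log n × n. Multiplying the contributions gives O(n log n).

Answer: O(n log n)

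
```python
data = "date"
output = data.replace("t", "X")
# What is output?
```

Trace:
`data = "date"` → data = 'date'
`output = data.replace("t", "X")` → output = 'daXe'
So output = 'daXe'

Answer: 'daXe'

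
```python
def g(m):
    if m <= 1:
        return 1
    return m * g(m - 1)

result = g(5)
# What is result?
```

g(5) = 5 * 4 * 3 * 2 * 1 = 120

Answer: 120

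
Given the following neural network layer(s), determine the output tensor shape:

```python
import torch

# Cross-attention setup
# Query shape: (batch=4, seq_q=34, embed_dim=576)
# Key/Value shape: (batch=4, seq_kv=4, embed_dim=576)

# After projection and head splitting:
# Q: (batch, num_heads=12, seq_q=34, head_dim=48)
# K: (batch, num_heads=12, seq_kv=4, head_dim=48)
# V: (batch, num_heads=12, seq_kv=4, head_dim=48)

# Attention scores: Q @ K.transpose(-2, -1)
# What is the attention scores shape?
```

Input: (4, 34, 576) -> Output: (4, 12, 34, 4)

Answer: (4, 12, 34, 4)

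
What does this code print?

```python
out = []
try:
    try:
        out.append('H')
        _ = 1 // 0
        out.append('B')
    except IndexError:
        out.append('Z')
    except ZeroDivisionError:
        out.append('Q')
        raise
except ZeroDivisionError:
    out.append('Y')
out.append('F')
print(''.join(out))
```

Execution trace: 'H' (inner try body) → 'Q' (inner except ZeroDivisionError) → 'Y' (outer except ZeroDivisionError) → 'F' (after the try/except). Output: HQYF

Answer: HQYF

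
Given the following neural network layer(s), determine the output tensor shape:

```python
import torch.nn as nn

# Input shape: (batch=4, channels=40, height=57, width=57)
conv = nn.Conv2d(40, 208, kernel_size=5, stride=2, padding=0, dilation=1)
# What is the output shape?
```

Input: (4, 40, 57, 57) -> Output: (4, 208, 27, 27)

Answer: (4, 208, 27, 27)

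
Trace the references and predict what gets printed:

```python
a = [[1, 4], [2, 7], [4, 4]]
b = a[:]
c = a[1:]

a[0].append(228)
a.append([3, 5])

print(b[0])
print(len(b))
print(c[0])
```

Key concept: slice with nested mutation.
Step by step:
`a = [[1, 4], [2, 7], [4, 4]]` → a = [[1, 4], [2, 7], [4, 4]]
`b = a[:]` → b = [[1, 4], [2, 7], [4, 4]]
`c = a[1:]` → c = [[2, 7], [4, 4]]
`a[0].append(228)` → a = [[1, 4, 228], [2, 7], [4, 4]]; b = [[1, 4, 228], [2, 7], [4, 4]]
`a.append([3, 5])` → a = [[1, 4, 228], [2, 7], [4, 4], [3, 5]]
`print(b[0])` → prints [1, 4, 228]
`print(len(b))` → prints 3
`print(c[0])` → prints [2, 7]

Answer:
[1, 4, 228]
3
[2, 7]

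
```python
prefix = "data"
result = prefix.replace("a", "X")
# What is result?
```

Trace:
`prefix = "data"` → prefix = 'data'
`result = prefix.replace("a", "X")` → result = 'dXtX'
So result = 'dXtX'

Answer: 'dXtX'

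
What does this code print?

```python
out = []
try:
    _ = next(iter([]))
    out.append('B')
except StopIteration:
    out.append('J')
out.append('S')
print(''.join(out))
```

Execution trace: 'J' (except StopIteration) → 'S' (after the try/except). Output: JS

Answer: JS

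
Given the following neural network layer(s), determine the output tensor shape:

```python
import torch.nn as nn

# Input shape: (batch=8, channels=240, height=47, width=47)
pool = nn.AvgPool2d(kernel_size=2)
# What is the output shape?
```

Input: (8, 240, 47, 47) -> Output: (8, 240, 23, 23)

Answer: (8, 240, 23, 23)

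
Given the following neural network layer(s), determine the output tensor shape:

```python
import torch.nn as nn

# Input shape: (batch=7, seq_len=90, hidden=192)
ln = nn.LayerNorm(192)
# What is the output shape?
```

Input: (7, 90, 192) -> Output: (7, 90, 192)

Answer: (7, 90, 192)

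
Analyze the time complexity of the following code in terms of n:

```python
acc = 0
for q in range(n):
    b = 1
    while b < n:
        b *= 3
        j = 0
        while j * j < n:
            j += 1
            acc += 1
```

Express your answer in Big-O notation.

Each loop level contributes: n × log n × √n. Multiplying the contributions gives O(n√n log n).

Answer: O(n√n log n)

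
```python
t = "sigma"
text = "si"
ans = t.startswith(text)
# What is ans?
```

Trace:
`t = "sigma"` → t = 'sigma'
`text = "si"` → text = 'si'
`ans = t.startswith(text)` → ans = True
So ans = True

Answer: True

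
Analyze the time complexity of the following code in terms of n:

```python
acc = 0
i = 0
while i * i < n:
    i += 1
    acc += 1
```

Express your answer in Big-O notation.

Each loop level contributes: √n. Multiplying the contributions gives O(√n).

Answer: O(√n)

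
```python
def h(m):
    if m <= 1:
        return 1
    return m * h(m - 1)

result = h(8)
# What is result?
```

h(8) = 8 * 7 * 6 * 5 * 4 * 3 * 2 * 1 = 40320

Answer: 40320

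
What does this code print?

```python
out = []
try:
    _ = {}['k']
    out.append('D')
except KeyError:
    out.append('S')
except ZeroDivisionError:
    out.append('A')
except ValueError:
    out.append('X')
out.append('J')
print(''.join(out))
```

Execution trace: 'S' (except KeyError) → 'J' (after the try/except). Output: SJ

Answer: SJ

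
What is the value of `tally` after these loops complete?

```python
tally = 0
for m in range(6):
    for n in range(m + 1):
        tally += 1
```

Triangle: 1 + 2 + ... + 6
`tally` takes the values: 0 → 1 → 2 → 3 → 4 → 5 → 6 → 7 → 8 → 9 → 10 → 11 → 12 → 13 → 14 → 15 → 16 → 17 → 18 → 19 → 20 → 21

Answer: 21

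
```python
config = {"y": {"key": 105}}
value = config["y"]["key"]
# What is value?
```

Trace:
`config = {"y": {"key": 105}}` → config = {'y': {'key': 105}}
`value = config["y"]["key"]` → value = 105
So value = 105

Answer: 105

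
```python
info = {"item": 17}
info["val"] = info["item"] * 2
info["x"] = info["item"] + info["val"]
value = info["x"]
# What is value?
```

Trace:
`info = {"item": 17}` → info = {'item': 17}
`info["val"] = info["item"] * 2` → info = {'item': 17, 'val': 34}
`info["x"] = info["item"] + info["val"]` → info = {'item': 17, 'val': 34, 'x': 51}
`value = info["x"]` → value = 51
So value = 51

Answer: 51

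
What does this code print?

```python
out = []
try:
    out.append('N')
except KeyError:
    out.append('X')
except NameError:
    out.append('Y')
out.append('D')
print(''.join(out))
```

Execution trace: 'N' (try body, no exception) → 'D' (after the try/except). Output: ND

Answer: ND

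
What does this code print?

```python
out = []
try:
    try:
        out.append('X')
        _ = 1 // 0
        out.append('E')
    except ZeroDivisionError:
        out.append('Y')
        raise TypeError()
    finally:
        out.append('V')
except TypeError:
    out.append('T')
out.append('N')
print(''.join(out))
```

Execution trace: 'X' (inner try body) → 'Y' (inner except ZeroDivisionError) → 'V' (inner finally) → 'T' (outer except TypeError) → 'N' (after the try/except). Output: XYVTN

Answer: XYVTN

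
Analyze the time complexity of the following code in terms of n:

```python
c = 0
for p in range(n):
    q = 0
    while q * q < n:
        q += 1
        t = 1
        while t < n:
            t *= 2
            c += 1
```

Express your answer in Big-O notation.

Each loop level contributes: n × √n × log n. Multiplying the contributions gives O(n√n log n).

Answer: O(n√n log n)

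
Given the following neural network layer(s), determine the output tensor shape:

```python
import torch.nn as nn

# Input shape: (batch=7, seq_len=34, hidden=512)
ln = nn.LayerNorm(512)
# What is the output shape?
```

Input: (7, 34, 512) -> Output: (7, 34, 512)

Answer: (7, 34, 512)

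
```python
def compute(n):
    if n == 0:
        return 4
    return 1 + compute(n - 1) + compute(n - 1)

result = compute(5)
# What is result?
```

compute(n) = 1 + 2·compute(n-1), compute(0)=4. Closed form: (4+1)·2^5 - 1 = 159.

Answer: 159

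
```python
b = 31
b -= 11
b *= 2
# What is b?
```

Trace:
`b = 31` → b = 31
`b -= 11` → b = 20
`b *= 2` → b = 40
So b = 40

Answer: 40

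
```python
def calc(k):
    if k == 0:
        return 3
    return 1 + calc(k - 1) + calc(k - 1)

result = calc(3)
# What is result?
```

calc(k) = 1 + 2·calc(k-1), calc(0)=3. Closed form: (3+1)·2^3 - 1 = 31.

Answer: 31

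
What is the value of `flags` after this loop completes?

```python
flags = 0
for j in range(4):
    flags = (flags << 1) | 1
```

Build 4 consecutive 1-bits: 0b1111
`flags` takes the values: 0 → 1 → 3 → 7 → 15

Answer: 15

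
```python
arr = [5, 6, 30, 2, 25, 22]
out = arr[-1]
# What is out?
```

Trace:
`arr = [5, 6, 30, 2, 25, 22]` → arr = [5, 6, 30, 2, 25, 22]
`out = arr[-1]` → out = 22
So out = 22

Answer: 22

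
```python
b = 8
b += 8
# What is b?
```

Trace:
`b = 8` → b = 8
`b += 8` → b = 16
So b = 16

Answer: 16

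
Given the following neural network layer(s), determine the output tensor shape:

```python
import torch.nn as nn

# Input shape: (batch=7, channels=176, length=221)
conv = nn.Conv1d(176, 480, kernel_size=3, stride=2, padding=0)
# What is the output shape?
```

Input: (7, 176, 221) -> Output: (7, 480, 110)

Answer: (7, 480, 110)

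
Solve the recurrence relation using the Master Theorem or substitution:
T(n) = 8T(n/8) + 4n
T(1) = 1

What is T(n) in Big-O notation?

By Master Theorem: a=8, b=8, f(n)=4n. Since log_8(8) = 1 and f(n) = Θ(n^1), Case 2 applies. T(n) = O(n log n).

Answer: O(n log n)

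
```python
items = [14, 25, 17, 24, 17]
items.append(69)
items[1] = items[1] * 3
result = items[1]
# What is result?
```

Trace:
`items = [14, 25, 17, 24, 17]` → items = [14, 25, 17, 24, 17]
`items.append(69)` → items = [14, 25, 17, 24, 17, 69]
`items[1] = items[1] * 3` → items = [14, 75, 17, 24, 17, 69]
`result = items[1]` → result = 75
So result = 75

Answer: 75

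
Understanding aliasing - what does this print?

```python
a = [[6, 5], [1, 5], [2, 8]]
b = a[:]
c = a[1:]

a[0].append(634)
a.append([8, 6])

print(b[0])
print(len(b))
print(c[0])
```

Key concept: slice with nested mutation.
Step by step:
`a = [[6, 5], [1, 5], [2, 8]]` → a = [[6, 5], [1, 5], [2, 8]]
`b = a[:]` → b = [[6, 5], [1, 5], [2, 8]]
`c = a[1:]` → c = [[1, 5], [2, 8]]
`a[0].append(634)` → a = [[6, 5, 634], [1, 5], [2, 8]]; b = [[6, 5, 634], [1, 5], [2, 8]]
`a.append([8, 6])` → a = [[6, 5, 634], [1, 5], [2, 8], [8, 6]]
`print(b[0])` → prints [6, 5, 634]
`print(len(b))` → prints 3
`print(c[0])` → prints [1, 5]

Answer:
[6, 5, 634]
3
[1, 5]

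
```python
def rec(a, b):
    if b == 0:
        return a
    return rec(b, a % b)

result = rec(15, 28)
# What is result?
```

rec(15, 28) -> rec(28, 15) -> rec(15, 13) -> rec(13, 2) -> rec(2, 1) -> rec(1, 0) -> 1

Answer: 1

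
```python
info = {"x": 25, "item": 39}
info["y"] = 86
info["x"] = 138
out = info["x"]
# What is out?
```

Trace:
`info = {"x": 25, "item": 39}` → info = {'x': 25, 'item': 39}
`info["y"] = 86` → info = {'x': 25, 'item': 39, 'y': 86}
`info["x"] = 138` → info = {'x': 138, 'item': 39, 'y': 86}
`out = info["x"]` → out = 138
So out = 138

Answer: 138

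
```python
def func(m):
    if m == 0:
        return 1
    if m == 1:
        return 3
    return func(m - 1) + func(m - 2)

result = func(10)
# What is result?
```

Build up from base cases: func(0)=1, func(1)=3, func(2)=4, func(3)=7, func(4)=11, func(5)=18, func(6)=29, ..., func(10)=199

Answer: 199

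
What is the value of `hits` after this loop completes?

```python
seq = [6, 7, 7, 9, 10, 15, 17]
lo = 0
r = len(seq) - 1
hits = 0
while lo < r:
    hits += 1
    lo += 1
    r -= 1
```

Iterations until pointers meet (list length 7)
`hits` takes the values: 0 → 1 → 2 → 3

Answer: 3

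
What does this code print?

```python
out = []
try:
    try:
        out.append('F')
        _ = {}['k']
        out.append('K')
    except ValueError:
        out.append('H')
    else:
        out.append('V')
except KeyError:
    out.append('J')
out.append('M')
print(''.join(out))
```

Execution trace: 'F' (inner try body) → 'J' (outer except KeyError) → 'M' (after the try/except). Output: FJM

Answer: FJM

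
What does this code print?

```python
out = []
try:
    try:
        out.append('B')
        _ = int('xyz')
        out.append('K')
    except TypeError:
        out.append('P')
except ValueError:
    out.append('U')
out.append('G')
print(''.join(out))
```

Execution trace: 'B' (try body) → 'U' (outer except ValueError) → 'G' (after the try/except). Output: BUG

Answer: BUG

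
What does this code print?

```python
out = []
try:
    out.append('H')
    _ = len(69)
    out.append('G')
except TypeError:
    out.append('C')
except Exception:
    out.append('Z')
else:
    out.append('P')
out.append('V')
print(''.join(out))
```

Execution trace: 'H' (try body) → 'C' (except TypeError) → 'V' (after the try/except). Output: HCV

Answer: HCV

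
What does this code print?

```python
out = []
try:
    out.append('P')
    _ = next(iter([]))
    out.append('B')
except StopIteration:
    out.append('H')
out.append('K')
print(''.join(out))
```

Execution trace: 'P' (try body) → 'H' (except StopIteration) → 'K' (after the try/except). Output: PHK

Answer: PHK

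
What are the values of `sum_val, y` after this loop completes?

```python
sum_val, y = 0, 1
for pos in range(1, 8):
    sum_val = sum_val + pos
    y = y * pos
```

Sum and factorial of 1 to 7
`sum_val, y` takes the values: (0, 1) → (1, 1) → (3, 1) → (3, 2) → (6, 2) → (6, 6) → (10, 6) → (10, 24) → (15, 24) → (15, 120) → (21, 120) → (21, 720) → (28, 720) → (28, 5040)

Answer: 28, 5040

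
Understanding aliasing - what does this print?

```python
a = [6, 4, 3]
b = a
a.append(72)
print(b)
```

Key concept: basic list aliasing.
Step by step:
`a = [6, 4, 3]` → a = [6, 4, 3]
`b = a` → b = [6, 4, 3] (same object as a)
`a.append(72)` → a = [6, 4, 3, 72] (same object as b); b = [6, 4, 3, 72] (same object as a)
`print(b)` → prints [6, 4, 3, 72]

Answer: [6, 4, 3, 72]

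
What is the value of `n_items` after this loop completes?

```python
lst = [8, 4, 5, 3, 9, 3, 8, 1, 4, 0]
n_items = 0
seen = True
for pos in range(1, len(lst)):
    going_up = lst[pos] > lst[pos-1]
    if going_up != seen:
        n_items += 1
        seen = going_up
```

Count direction changes in [8, 4, 5, 3, 9, 3, 8, 1, 4, 0]
`n_items` takes the values: 0 → 1 → 2 → 3 → 4 → 5 → 6 → 7 → 8 → 9

Answer: 9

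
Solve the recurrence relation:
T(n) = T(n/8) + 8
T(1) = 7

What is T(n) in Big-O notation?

Each step divides n by 8 and adds 8. After log_8(n) steps we reach T(1)=7. So T(n) = 8·log_8(n) + 7 = O(log n).

Answer: O(log n)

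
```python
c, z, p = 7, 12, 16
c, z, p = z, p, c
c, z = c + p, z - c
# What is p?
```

Trace:
`c, z, p = 7, 12, 16` → c = 7; z = 12; p = 16
`c, z, p = z, p, c` → c = 12; z = 16; p = 7
`c, z = c + p, z - c` → c = 19; z = 4
So p = 7

Answer: 7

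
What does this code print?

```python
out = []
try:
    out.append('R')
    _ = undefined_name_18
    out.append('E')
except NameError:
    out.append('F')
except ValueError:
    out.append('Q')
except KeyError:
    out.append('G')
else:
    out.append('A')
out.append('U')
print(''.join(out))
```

Execution trace: 'R' (try body) → 'F' (except NameError) → 'U' (after the try/except). Output: RFU

Answer: RFU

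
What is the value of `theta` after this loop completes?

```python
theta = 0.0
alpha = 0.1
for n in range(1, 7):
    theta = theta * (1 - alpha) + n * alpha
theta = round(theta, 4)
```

Moving average with lr=0.1
`theta` takes the values: 0.0 → 0.1 → 0.29 → 0.561 → 0.9049 → 1.31441 → 1.782969 → 1.783

Answer: 1.783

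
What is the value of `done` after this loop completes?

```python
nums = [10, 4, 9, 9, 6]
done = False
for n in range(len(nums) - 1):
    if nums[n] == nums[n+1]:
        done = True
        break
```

Check consecutive duplicates in [10, 4, 9, 9, 6]
`done` takes the values: False → True

Answer: True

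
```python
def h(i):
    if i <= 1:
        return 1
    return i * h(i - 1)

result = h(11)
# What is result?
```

h(11) = 11 * 10 * 9 * 8 * 7 * 6 * 5 * 4 * 3 * 2 * 1 = 39916800

Answer: 39916800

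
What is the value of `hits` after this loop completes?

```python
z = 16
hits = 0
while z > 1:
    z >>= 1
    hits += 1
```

Count right shifts until 1
`hits` takes the values: 0 → 1 → 2 → 3 → 4

Answer: 4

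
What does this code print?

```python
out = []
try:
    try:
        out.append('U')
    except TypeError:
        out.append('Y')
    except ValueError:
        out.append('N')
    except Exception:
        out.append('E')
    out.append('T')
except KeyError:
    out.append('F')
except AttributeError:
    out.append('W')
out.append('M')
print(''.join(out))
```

Execution trace: 'U' (inner try body, no exception) → 'T' (try body, no exception) → 'M' (after the try/except). Output: UTM

Answer: UTM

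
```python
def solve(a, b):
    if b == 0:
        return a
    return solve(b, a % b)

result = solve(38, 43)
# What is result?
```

solve(38, 43) -> solve(43, 38) -> solve(38, 5) -> solve(5, 3) -> solve(3, 2) -> solve(2, 1) -> solve(1, 0) -> 1

Answer: 1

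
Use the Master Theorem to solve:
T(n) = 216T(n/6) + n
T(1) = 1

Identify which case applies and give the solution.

a=216, b=6, f(n)=n. log_6(216) = 3. Since c=1 < 3, Case 1 applies: T(n) = Θ(n^log_b(a)) = O(n^3).

Answer: O(n^3) - Case 1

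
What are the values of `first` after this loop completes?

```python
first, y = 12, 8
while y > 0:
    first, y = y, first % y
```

GCD of 12 and 8
`first` takes the values: 12 → 8 → 4

Answer: 4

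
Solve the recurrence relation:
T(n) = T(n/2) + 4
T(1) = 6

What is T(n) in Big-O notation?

Each step divides n by 2 and adds 4. After log_2(n) steps we reach T(1)=6. So T(n) = 4·log_2(n) + 6 = O(log n).

Answer: O(log n)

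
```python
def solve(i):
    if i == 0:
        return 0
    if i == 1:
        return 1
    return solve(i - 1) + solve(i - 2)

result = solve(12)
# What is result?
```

Build up from base cases: solve(0)=0, solve(1)=1, solve(2)=1, solve(3)=2, solve(4)=3, solve(5)=5, solve(6)=8, ..., solve(12)=144

Answer: 144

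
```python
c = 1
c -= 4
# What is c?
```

Trace:
`c = 1` → c = 1
`c -= 4` → c = -3
So c = -3

Answer: -3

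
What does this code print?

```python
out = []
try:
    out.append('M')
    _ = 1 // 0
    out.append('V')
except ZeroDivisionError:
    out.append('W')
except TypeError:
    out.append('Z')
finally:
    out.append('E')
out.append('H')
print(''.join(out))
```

Execution trace: 'M' (try body) → 'W' (except ZeroDivisionError) → 'E' (finally) → 'H' (after the try/except). Output: MWEH

Answer: MWEH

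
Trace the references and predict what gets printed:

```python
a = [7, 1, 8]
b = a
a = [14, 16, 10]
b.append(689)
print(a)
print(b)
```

Key concept: rebinding vs mutation: a is rebound to a new list, b still points at the original.
Step by step:
`a = [7, 1, 8]` → a = [7, 1, 8]
`b = a` → b = [7, 1, 8] (same object as a)
`a = [14, 16, 10]` → a = [14, 16, 10]
`b.append(689)` → b = [7, 1, 8, 689]
`print(a)` → prints [14, 16, 10]
`print(b)` → prints [7, 1, 8, 689]

Answer:
[14, 16, 10]
[7, 1, 8, 689]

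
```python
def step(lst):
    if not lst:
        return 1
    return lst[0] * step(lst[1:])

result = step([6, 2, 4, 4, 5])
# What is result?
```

Product over [6, 2, 4, 4, 5] = 6 * 2 * 4 * 4 * 5 = 960

Answer: 960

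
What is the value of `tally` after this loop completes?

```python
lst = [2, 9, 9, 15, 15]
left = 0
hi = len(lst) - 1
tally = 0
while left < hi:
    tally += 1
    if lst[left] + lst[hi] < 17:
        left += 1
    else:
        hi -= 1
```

Steps to find pair summing to 17
`tally` takes the values: 0 → 1 → 2 → 3 → 4

Answer: 4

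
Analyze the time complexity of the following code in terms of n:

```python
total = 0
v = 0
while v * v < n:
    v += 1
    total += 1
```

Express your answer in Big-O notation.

Each loop level contributes: √n. Multiplying the contributions gives O(√n).

Answer: O(√n)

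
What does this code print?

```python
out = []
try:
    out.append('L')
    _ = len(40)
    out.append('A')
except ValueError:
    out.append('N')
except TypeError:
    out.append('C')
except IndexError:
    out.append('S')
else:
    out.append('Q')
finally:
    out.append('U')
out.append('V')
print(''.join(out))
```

Execution trace: 'L' (try body) → 'C' (except TypeError) → 'U' (finally) → 'V' (after the try/except). Output: LCUV

Answer: LCUV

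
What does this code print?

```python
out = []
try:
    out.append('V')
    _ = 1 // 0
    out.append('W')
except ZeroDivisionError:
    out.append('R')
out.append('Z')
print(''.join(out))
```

Execution trace: 'V' (try body) → 'R' (except ZeroDivisionError) → 'Z' (after the try/except). Output: VRZ

Answer: VRZ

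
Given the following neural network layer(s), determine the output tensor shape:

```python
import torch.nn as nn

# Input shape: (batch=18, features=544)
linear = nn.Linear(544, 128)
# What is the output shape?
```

Input: (18, 544) -> Output: (18, 128)

Answer: (18, 128)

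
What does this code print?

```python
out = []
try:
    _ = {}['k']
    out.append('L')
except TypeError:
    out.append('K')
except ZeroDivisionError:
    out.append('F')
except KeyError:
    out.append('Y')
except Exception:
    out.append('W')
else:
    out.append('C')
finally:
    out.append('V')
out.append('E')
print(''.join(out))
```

Execution trace: 'Y' (except KeyError) → 'V' (finally) → 'E' (after the try/except). Output: YVE

Answer: YVE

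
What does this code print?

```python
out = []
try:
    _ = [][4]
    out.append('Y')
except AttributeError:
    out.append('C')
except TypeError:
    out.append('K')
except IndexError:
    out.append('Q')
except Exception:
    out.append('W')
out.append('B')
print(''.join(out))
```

Execution trace: 'Q' (except IndexError) → 'B' (after the try/except). Output: QB

Answer: QB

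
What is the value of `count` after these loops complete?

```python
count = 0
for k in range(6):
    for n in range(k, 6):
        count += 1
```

Upper triangle: 6 + 5 + ... + 1
`count` takes the values: 0 → 1 → 2 → 3 → 4 → 5 → 6 → 7 → 8 → 9 → 10 → 11 → 12 → 13 → 14 → 15 → 16 → 17 → 18 → 19 → 20 → 21

Answer: 21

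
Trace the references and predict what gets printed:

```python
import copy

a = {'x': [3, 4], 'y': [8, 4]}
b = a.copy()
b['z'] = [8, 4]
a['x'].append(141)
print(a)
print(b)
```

Key concept: shallow copy of dict with mutable values.
Step by step:
`a = {'x': [3, 4], 'y': [8, 4]}` → a = {'x': [3, 4], 'y': [8, 4]}
`b = a.copy()` → b = {'x': [3, 4], 'y': [8, 4]}
`b['z'] = [8, 4]` → b = {'x': [3, 4], 'y': [8, 4], 'z': [8, 4]}
`a['x'].append(141)` → a = {'x': [3, 4, 141], 'y': [8, 4]}; b = {'x': [3, 4, 141], 'y': [8, 4], 'z': [8, 4]}
`print(a)` → prints {'x': [3, 4, 141], 'y': [8, 4]}
`print(b)` → prints {'x': [3, 4, 141], 'y': [8, 4], 'z': [8, 4]}

Answer:
{'x': [3, 4, 141], 'y': [8, 4]}
{'x': [3, 4, 141], 'y': [8, 4], 'z': [8, 4]}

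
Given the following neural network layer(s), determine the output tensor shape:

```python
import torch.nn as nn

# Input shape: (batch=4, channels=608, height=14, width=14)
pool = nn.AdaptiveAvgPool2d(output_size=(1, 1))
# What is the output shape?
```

Input: (4, 608, 14, 14) -> Output: (4, 608, 1, 1)

Answer: (4, 608, 1, 1)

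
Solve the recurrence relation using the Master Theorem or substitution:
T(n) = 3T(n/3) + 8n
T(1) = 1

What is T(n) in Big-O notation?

By Master Theorem: a=3, b=3, f(n)=8n. Since log_3(3) = 1 and f(n) = Θ(n^1), Case 2 applies. T(n) = O(n log n).

Answer: O(n log n)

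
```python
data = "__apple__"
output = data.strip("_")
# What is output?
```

Trace:
`data = "__apple__"` → data = '__apple__'
`output = data.strip("_")` → output = 'apple'
So output = 'apple'

Answer: 'apple'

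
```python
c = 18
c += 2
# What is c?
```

Trace:
`c = 18` → c = 18
`c += 2` → c = 20
So c = 20

Answer: 20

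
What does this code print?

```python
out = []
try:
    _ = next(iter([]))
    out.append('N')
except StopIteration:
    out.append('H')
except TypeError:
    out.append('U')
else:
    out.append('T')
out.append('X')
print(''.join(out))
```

Execution trace: 'H' (except StopIteration) → 'X' (after the try/except). Output: HX

Answer: HX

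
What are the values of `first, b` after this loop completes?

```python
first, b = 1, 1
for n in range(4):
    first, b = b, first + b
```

Fibonacci: after 4 iterations
`first, b` takes the values: (1, 1) → (1, 2) → (2, 3) → (3, 5) → (5, 8)

Answer: 5, 8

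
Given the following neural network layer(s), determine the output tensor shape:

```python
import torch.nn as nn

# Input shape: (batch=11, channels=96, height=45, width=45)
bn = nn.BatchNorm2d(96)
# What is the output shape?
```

Input: (11, 96, 45, 45) -> Output: (11, 96, 45, 45)

Answer: (11, 96, 45, 45)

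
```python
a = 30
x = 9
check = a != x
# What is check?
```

Trace:
`a = 30` → a = 30
`x = 9` → x = 9
`check = a != x` → check = True
So check = True

Answer: True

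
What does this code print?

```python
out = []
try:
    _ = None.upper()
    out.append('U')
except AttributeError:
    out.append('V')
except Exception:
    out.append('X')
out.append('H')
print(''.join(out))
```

Execution trace: 'V' (except AttributeError) → 'H' (after the try/except). Output: VH

Answer: VH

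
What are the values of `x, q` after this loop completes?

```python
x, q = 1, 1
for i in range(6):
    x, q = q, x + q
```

Fibonacci: after 6 iterations
`x, q` takes the values: (1, 1) → (1, 2) → (2, 3) → (3, 5) → (5, 8) → (8, 13) → (13, 21)

Answer: 13, 21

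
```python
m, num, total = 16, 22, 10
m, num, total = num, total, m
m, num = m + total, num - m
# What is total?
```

Trace:
`m, num, total = 16, 22, 10` → m = 16; num = 22; total = 10
`m, num, total = num, total, m` → m = 22; num = 10; total = 16
`m, num = m + total, num - m` → m = 38; num = -12
So total = 16

Answer: 16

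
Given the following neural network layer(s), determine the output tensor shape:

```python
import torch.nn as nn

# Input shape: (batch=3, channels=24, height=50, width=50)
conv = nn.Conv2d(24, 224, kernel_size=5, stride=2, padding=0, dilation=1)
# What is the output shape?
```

Input: (3, 24, 50, 50) -> Output: (3, 224, 23, 23)

Answer: (3, 224, 23, 23)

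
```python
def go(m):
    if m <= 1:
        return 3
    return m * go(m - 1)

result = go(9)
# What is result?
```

go(9) = 9 * 8 * 7 * 6 * 5 * 4 * 3 * 2 * 3 = 1088640

Answer: 1088640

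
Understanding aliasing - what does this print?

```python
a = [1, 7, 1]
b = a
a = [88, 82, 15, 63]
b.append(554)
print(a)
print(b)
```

Key concept: rebinding vs mutation: a is rebound to a new list, b still points at the original.
Step by step:
`a = [1, 7, 1]` → a = [1, 7, 1]
`b = a` → b = [1, 7, 1] (same object as a)
`a = [88, 82, 15, 63]` → a = [88, 82, 15, 63]
`b.append(554)` → b = [1, 7, 1, 554]
`print(a)` → prints [88, 82, 15, 63]
`print(b)` → prints [1, 7, 1, 554]

Answer:
[88, 82, 15, 63]
[1, 7, 1, 554]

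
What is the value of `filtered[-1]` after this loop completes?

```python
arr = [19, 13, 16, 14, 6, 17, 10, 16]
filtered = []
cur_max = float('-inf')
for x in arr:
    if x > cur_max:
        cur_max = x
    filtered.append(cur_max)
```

Running max ends at 19
`filtered` takes the values: [] → [19] → [19, 19] → [19, 19, 19] → [19, 19, 19, 19] → [19, 19, 19, 19, 19] → [19, 19, 19, 19, 19, 19] → [19, 19, 19, 19, 19, 19, 19] → [19, 19, 19, 19, 19, 19, 19, 19]
So `filtered[-1]` = 19

Answer: 19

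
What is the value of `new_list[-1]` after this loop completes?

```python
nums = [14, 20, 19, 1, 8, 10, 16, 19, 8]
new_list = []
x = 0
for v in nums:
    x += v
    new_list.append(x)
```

Cumulative sum ends at 115
`new_list` takes the values: [] → [14] → [14, 34] → [14, 34, 53] → [14, 34, 53, 54] → [14, 34, 53, 54, 62] → [14, 34, 53, 54, 62, 72] → [14, 34, 53, 54, 62, 72, 88] → [14, 34, 53, 54, 62, 72, 88, 107] → [14, 34, 53, 54, 62, 72, 88, 107, 115]
So `new_list[-1]` = 115

Answer: 115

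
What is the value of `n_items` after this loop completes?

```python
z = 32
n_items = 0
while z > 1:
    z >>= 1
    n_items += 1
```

Count right shifts until 1
`n_items` takes the values: 0 → 1 → 2 → 3 → 4 → 5

Answer: 5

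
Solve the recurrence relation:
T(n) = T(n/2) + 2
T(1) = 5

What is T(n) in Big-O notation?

Each step divides n by 2 and adds 2. After log_2(n) steps we reach T(1)=5. So T(n) = 2·log_2(n) + 5 = O(log n).

Answer: O(log n)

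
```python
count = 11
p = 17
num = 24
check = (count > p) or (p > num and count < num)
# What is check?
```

Trace:
`count = 11` → count = 11
`p = 17` → p = 17
`num = 24` → num = 24
`check = (count > p) or (p > num and count < num)` → check = False
So check = False

Answer: False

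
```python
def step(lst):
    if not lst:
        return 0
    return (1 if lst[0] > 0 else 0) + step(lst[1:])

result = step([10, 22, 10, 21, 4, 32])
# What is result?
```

Count of positive elements in [10, 22, 10, 21, 4, 32] = 6

Answer: 6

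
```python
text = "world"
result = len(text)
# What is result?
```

Trace:
`text = "world"` → text = 'world'
`result = len(text)` → result = 5
So result = 5

Answer: 5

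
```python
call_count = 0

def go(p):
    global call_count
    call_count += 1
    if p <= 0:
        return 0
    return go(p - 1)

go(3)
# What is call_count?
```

Linear recursion stepping by 1: 4 calls from p=3 down to ≤0.

Answer: 4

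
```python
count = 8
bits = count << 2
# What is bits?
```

Trace:
`count = 8` → count = 8
`bits = count << 2` → bits = 32
So bits = 32

Answer: 32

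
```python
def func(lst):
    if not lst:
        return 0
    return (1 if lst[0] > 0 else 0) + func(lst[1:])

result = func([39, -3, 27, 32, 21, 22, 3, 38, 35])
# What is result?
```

Count of positive elements in [39, -3, 27, 32, 21, 22, 3, 38, 35] = 8

Answer: 8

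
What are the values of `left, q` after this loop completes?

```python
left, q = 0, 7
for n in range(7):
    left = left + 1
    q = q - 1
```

left goes 0→7, q goes 7→0
`left, q` takes the values: (0, 7) → (1, 7) → (1, 6) → (2, 6) → (2, 5) → (3, 5) → (3, 4) → (4, 4) → (4, 3) → (5, 3) → (5, 2) → (6, 2) → (6, 1) → (7, 1) → (7, 0)

Answer: 7, 0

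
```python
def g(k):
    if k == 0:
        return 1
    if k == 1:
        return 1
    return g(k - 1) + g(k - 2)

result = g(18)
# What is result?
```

Build up from base cases: g(0)=1, g(1)=1, g(2)=2, g(3)=3, g(4)=5, g(5)=8, g(6)=13, ..., g(18)=4181

Answer: 4181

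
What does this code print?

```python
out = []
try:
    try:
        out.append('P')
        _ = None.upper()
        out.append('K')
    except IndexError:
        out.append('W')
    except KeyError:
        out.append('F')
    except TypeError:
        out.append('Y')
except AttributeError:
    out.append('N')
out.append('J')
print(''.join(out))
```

Execution trace: 'P' (try body) → 'N' (outer except AttributeError) → 'J' (after the try/except). Output: PNJ

Answer: PNJ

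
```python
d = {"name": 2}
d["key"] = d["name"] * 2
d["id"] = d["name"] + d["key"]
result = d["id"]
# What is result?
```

Trace:
`d = {"name": 2}` → d = {'name': 2}
`d["key"] = d["name"] * 2` → d = {'name': 2, 'key': 4}
`d["id"] = d["name"] + d["key"]` → d = {'name': 2, 'key': 4, 'id': 6}
`result = d["id"]` → result = 6
So result = 6

Answer: 6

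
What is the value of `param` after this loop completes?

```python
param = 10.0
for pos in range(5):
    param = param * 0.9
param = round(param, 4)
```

Exponential decay: 10.0 * 0.9^5
`param` takes the values: 10.0 → 9.0 → 8.1 → 7.29 → 6.561 → 5.9049

Answer: 5.9049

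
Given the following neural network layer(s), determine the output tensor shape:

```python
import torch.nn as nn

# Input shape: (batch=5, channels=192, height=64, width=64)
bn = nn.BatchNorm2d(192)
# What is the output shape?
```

Input: (5, 192, 64, 64) -> Output: (5, 192, 64, 64)

Answer: (5, 192, 64, 64)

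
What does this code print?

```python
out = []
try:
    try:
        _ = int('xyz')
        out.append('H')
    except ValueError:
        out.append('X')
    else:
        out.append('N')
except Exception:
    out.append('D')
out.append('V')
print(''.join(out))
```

Execution trace: 'X' (inner except ValueError) → 'V' (after the try/except). Output: XV

Answer: XV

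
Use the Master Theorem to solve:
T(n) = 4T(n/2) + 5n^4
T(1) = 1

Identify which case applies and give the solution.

a=4, b=2, f(n)=5n^4. log_2(4) = 2. Since c=4 > 2 and the regularity condition holds (4(n/2)^4 = (4/2^4)n^4 with 4/2^4 < 1), Case 3 applies: T(n) = Θ(f(n)) = O(n^4).

Answer: O(n^4) - Case 3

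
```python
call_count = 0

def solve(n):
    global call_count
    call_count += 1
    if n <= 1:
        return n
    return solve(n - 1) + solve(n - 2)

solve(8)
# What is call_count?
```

Calls(n) = 1 + Calls(n-1) + Calls(n-2); Calls(0)=Calls(1)=1. For n=8 this gives 67.

Answer: 67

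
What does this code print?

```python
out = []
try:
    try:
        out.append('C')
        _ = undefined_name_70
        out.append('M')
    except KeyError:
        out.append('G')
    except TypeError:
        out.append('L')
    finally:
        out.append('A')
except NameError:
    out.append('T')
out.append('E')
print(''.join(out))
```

Execution trace: 'C' (try body) → 'A' (finally) → 'T' (outer except NameError) → 'E' (after the try/except). Output: CATE

Answer: CATE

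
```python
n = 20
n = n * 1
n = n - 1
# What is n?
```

Trace:
`n = 20` → n = 20
`n = n * 1` → n = 20
`n = n - 1` → n = 19
So n = 19

Answer: 19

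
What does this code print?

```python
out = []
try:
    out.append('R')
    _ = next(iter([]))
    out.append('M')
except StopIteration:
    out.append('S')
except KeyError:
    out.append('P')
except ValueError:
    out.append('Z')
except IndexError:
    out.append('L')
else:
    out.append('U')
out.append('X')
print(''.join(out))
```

Execution trace: 'R' (try body) → 'S' (except StopIteration) → 'X' (after the try/except). Output: RSX

Answer: RSX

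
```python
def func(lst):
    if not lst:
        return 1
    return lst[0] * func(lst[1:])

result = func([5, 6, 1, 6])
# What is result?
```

Product over [5, 6, 1, 6] = 5 * 6 * 1 * 6 = 180

Answer: 180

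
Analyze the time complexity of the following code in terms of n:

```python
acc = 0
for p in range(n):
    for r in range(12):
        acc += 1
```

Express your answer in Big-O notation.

Each loop level contributes: n × 1. Multiplying the contributions gives O(n).

Answer: O(n)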